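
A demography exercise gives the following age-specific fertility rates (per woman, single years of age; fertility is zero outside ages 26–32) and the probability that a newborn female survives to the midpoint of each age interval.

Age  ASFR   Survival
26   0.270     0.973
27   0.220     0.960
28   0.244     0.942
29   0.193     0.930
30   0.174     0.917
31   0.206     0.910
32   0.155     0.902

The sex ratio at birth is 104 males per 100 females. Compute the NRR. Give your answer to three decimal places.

Proportion female at birth = 100 / (100 + 104) = 0.49020.
Per-age-group product (1 × ASFR × survival probability):
  26: 1 × 0.270 × 0.973 = 0.26271
  27: 1 × 0.220 × 0.960 = 0.21120
  28: 1 × 0.244 × 0.942 = 0.22985
  29: 1 × 0.193 × 0.930 = 0.17949
  30: 1 × 0.174 × 0.917 = 0.15956
  31: 1 × 0.206 × 0.910 = 0.18746
  32: 1 × 0.155 × 0.902 = 0.13981
Sum = 1.37008
NRR = 0.49020 × 1.37008 = 0.67161
With NRR below 1 the population is below replacement fertility.

0.672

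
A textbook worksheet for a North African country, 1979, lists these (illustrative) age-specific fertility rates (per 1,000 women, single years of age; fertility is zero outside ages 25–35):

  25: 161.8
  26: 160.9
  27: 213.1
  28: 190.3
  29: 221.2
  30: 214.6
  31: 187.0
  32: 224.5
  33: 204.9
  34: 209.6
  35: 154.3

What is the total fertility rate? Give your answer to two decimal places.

Sum of ASFRs = 161.8 + 160.9 + 213.1 + 190.3 + 221.2 + 214.6 + 187.0 + 224.5 + 204.9 + 209.6 + 154.3 = 2142.2
TFR = 2142.2 / 1000 = 2.1422

2.14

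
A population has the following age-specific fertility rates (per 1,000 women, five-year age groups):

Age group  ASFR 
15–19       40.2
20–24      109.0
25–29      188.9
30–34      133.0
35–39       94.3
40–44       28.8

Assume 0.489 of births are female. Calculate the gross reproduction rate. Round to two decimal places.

1.45

Proportion female at birth = 0.489.
Sum of ASFRs = 40.2 + 109.0 + 188.9 + 133.0 + 94.3 + 28.8 = 594.2
TFR = 5 × 594.2 / 1000 = 2.971
GRR = 0.489 × 2.971 = 1.45282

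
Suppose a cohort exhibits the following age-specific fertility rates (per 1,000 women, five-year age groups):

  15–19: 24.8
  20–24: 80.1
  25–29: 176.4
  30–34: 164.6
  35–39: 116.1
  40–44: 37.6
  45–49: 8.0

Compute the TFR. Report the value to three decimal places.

Sum of ASFRs = 24.8 + 80.1 + 176.4 + 164.6 + 116.1 + 37.6 + 8.0 = 607.6
TFR = 5 × 607.6 / 1000 = 3.038

3.038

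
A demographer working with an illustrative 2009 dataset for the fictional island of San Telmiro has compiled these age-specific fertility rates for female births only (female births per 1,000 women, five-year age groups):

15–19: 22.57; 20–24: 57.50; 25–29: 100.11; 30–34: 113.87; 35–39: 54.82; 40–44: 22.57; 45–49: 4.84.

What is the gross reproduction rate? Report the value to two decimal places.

Sum of female ASFRs = 22.57 + 57.50 + 100.11 + 113.87 + 54.82 + 22.57 + 4.84 = 376.28
GRR = 5 × 376.28 / 1000 = 1.8814

1.88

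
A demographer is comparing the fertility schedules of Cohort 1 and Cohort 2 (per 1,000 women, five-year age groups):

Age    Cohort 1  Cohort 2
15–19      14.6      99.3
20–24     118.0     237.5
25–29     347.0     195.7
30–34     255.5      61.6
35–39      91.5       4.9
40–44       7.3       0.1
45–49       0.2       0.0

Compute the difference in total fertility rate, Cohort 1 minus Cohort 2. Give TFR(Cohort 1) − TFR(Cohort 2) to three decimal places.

1.175

Cohort 1:
  Sum of ASFRs = 14.6 + 118.0 + 347.0 + 255.5 + 91.5 + 7.3 + 0.2 = 834.1
  TFR = 5 × 834.1 / 1000 = 4.1705
Cohort 2:
  Sum of ASFRs = 99.3 + 237.5 + 195.7 + 61.6 + 4.9 + 0.1 + 0.0 = 599.1
  TFR = 5 × 599.1 / 1000 = 2.9955
Difference = 4.1705 − 2.9955 = 1.175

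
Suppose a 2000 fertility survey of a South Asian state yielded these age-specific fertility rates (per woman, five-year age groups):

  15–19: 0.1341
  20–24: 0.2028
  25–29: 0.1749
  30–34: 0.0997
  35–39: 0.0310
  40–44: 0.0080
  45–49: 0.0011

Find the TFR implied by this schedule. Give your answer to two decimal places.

3.26

Sum of ASFRs = 0.1341 + 0.2028 + 0.1749 + 0.0997 + 0.0310 + 0.0080 + 0.0011 = 0.6516
TFR = 5 × 0.6516 = 3.258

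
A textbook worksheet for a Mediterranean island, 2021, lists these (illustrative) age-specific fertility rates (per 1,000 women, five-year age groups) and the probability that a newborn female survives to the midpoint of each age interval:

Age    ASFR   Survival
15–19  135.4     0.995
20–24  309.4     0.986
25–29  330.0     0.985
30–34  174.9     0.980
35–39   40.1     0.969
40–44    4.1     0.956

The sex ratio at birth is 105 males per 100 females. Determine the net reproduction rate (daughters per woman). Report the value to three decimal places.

Proportion female at birth = 100 / (100 + 105) = 0.48780.
Each age group contributes 5 × ASFR × survival:
  15–19: 5 × 135.4/1000 × 0.995 = 0.67362
  20–24: 5 × 309.4/1000 × 0.986 = 1.52534
  25–29: 5 × 330.0/1000 × 0.985 = 1.62525
  30–34: 5 × 174.9/1000 × 0.980 = 0.85701
  35–39: 5 × 40.1/1000 × 0.969 = 0.19428
  40–44: 5 × 4.1/1000 × 0.956 = 0.01960
Sum = 4.89510
NRR = 0.48780 × 4.89510 = 2.38783

2.388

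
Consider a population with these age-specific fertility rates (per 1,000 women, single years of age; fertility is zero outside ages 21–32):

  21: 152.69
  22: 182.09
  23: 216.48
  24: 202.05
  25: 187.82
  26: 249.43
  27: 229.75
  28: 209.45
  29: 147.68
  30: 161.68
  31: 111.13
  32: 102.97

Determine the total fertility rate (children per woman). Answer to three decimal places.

2.153

Sum of ASFRs = 152.69 + 182.09 + 216.48 + 202.05 + 187.82 + 249.43 + 229.75 + 209.45 + 147.68 + 161.68 + 111.13 + 102.97 = 2153.22
TFR = 2153.22 / 1000 = 2.15322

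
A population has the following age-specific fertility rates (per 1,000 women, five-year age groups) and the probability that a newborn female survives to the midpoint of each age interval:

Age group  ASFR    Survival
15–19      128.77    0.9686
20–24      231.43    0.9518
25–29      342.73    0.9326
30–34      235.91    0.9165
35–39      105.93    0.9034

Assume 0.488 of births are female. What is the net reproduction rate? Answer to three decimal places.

2.383

Proportion female at birth = 0.488.
Weighting each age-specific rate by interval width and survival:
  15–19: 5 × 128.77/1000 × 0.9686 = 0.62363
  20–24: 5 × 231.43/1000 × 0.9518 = 1.10138
  25–29: 5 × 342.73/1000 × 0.9326 = 1.59815
  30–34: 5 × 235.91/1000 × 0.9165 = 1.08106
  35–39: 5 × 105.93/1000 × 0.9034 = 0.47849
Sum = 4.88271
NRR = 0.488 × 4.88271 = 2.38276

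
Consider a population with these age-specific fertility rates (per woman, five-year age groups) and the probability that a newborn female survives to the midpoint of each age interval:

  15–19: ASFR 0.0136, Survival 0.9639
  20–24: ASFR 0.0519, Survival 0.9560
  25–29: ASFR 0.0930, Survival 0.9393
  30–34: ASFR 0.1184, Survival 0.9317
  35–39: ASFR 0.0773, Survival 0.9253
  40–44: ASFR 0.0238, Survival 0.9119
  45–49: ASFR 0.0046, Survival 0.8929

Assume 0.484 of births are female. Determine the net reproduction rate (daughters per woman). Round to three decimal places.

Proportion female at birth = 0.484.
Weighting each age-specific rate by interval width and survival:
  15–19: 5 × 0.0136 × 0.9639 = 0.06555
  20–24: 5 × 0.0519 × 0.9560 = 0.24808
  25–29: 5 × 0.0930 × 0.9393 = 0.43677
  30–34: 5 × 0.1184 × 0.9317 = 0.55157
  35–39: 5 × 0.0773 × 0.9253 = 0.35763
  40–44: 5 × 0.0238 × 0.9119 = 0.10852
  45–49: 5 × 0.0046 × 0.8929 = 0.02054
Sum = 1.78866
NRR = 0.484 × 1.78866 = 0.86571

0.866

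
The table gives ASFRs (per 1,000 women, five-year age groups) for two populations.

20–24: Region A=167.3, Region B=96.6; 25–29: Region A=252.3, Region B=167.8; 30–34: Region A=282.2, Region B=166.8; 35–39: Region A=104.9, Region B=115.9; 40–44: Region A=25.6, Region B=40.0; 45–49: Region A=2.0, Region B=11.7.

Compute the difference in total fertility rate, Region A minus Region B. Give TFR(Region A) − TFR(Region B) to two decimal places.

1.18

Region A:
  Sum of ASFRs = 167.3 + 252.3 + 282.2 + 104.9 + 25.6 + 2.0 = 834.3
  TFR = 5 × 834.3 / 1000 = 4.1715
Region B:
  Sum of ASFRs = 96.6 + 167.8 + 166.8 + 115.9 + 40.0 + 11.7 = 598.8
  TFR = 5 × 598.8 / 1000 = 2.994
Difference = 4.1715 − 2.994 = 1.1775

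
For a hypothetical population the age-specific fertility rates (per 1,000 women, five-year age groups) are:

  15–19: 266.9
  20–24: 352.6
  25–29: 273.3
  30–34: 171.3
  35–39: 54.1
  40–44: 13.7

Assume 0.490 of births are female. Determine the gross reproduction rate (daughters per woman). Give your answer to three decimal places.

Proportion female at birth = 0.490.
Sum of ASFRs = 266.9 + 352.6 + 273.3 + 171.3 + 54.1 + 13.7 = 1131.9
TFR = 5 × 1131.9 / 1000 = 5.6595
GRR = 0.490 × 5.6595 = 2.77316

2.773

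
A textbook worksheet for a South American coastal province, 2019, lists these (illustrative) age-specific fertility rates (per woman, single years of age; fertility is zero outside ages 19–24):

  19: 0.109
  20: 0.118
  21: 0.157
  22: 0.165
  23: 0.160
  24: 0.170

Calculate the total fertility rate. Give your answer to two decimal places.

Sum of ASFRs = 0.109 + 0.118 + 0.157 + 0.165 + 0.160 + 0.170 = 0.879
TFR = 0.879

0.88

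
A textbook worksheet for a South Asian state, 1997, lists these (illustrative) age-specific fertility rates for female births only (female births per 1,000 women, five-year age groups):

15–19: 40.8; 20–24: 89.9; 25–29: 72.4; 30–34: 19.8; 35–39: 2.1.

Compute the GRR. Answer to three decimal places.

1.125

Sum of female ASFRs = 40.8 + 89.9 + 72.4 + 19.8 + 2.1 = 225.0
GRR = 5 × 225.0 / 1000 = 1.125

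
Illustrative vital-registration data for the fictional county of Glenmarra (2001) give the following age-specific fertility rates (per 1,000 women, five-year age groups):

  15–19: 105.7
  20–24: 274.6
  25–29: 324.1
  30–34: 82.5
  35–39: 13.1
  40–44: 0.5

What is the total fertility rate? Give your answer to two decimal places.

4.00

Sum of ASFRs = 105.7 + 274.6 + 324.1 + 82.5 + 13.1 + 0.5 = 800.5
TFR = 5 × 800.5 / 1000 = 4.0025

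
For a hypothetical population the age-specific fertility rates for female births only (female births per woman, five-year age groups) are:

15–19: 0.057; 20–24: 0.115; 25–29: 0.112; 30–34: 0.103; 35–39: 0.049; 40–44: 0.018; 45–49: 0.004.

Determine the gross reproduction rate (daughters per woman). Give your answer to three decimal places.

Sum of female ASFRs = 0.057 + 0.115 + 0.112 + 0.103 + 0.049 + 0.018 + 0.004 = 0.458
GRR = 5 × 0.458 = 2.29

2.290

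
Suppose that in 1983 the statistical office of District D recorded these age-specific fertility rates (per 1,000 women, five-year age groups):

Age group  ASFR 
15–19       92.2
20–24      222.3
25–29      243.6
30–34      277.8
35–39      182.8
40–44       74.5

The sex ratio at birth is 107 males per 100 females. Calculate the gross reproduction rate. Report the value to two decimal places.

2.64

Proportion female at birth = 100 / (100 + 107) = 0.48309.
Sum of ASFRs = 92.2 + 222.3 + 243.6 + 277.8 + 182.8 + 74.5 = 1093.2
TFR = 5 × 1093.2 / 1000 = 5.466
GRR = 0.48309 × 5.466 = 2.64057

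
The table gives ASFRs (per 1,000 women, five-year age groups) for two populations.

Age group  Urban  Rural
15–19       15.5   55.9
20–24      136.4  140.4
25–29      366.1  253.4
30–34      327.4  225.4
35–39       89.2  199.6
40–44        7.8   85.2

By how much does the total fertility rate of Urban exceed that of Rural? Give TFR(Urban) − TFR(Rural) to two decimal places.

Urban:
  Sum of ASFRs = 15.5 + 136.4 + 366.1 + 327.4 + 89.2 + 7.8 = 942.4
  TFR = 5 × 942.4 / 1000 = 4.712
Rural:
  Sum of ASFRs = 55.9 + 140.4 + 253.4 + 225.4 + 199.6 + 85.2 = 959.9
  TFR = 5 × 959.9 / 1000 = 4.7995
Difference = 4.712 − 4.7995 = -0.0875

-0.09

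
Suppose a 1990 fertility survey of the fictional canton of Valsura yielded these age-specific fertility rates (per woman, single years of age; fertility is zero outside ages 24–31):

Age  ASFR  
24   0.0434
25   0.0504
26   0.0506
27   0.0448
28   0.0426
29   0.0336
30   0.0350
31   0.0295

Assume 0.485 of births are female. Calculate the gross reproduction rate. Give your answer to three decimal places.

0.160

Proportion female at birth = 0.485.
Sum of ASFRs = 0.0434 + 0.0504 + 0.0506 + 0.0448 + 0.0426 + 0.0336 + 0.0350 + 0.0295 = 0.3299
TFR = 0.3299
GRR = 0.485 × 0.3299 = 0.16000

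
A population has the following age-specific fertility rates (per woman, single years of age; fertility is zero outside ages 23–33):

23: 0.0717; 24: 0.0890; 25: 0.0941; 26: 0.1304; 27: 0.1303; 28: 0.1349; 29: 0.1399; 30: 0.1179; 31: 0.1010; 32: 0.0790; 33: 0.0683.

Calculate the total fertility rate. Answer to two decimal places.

1.16

Sum of ASFRs = 0.0717 + 0.0890 + 0.0941 + 0.1304 + 0.1303 + 0.1349 + 0.1399 + 0.1179 + 0.1010 + 0.0790 + 0.0683 = 1.1565
TFR = 1.1565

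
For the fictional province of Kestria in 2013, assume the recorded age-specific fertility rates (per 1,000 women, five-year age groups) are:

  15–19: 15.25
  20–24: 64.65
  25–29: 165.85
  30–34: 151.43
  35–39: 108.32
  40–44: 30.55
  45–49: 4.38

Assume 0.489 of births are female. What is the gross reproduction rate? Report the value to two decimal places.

Proportion female at birth = 0.489.
Sum of ASFRs = 15.25 + 64.65 + 165.85 + 151.43 + 108.32 + 30.55 + 4.38 = 540.43
TFR = 5 × 540.43 / 1000 = 2.70215
GRR = 0.489 × 2.70215 = 1.32135

1.32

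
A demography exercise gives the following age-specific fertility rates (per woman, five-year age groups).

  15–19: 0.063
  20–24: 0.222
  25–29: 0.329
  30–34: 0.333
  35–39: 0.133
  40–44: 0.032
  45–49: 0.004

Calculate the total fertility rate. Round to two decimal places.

Sum of ASFRs = 0.063 + 0.222 + 0.329 + 0.333 + 0.133 + 0.032 + 0.004 = 1.116
TFR = 5 × 1.116 = 5.58

5.58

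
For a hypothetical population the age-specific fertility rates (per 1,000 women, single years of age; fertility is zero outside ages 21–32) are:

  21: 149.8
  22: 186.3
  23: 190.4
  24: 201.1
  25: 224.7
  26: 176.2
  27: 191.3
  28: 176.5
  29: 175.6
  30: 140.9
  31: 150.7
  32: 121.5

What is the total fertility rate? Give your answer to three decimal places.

2.085

Sum of ASFRs = 149.8 + 186.3 + 190.4 + 201.1 + 224.7 + 176.2 + 191.3 + 176.5 + 175.6 + 140.9 + 150.7 + 121.5 = 2085.0
TFR = 2085.0 / 1000 = 2.085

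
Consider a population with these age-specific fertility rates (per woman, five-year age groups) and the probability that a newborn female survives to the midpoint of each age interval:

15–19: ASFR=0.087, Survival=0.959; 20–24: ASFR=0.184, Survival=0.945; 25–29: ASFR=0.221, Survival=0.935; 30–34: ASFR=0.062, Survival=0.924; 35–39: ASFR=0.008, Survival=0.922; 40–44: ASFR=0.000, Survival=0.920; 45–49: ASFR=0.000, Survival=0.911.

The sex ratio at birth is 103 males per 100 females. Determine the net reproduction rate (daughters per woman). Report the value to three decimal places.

Proportion female at birth = 100 / (100 + 103) = 0.49261.
Survival-weighted fertility by age (5·fₓ·Sₓ):
  15–19: 5 × 0.087 × 0.959 = 0.41717
  20–24: 5 × 0.184 × 0.945 = 0.86940
  25–29: 5 × 0.221 × 0.935 = 1.03318
  30–34: 5 × 0.062 × 0.924 = 0.28644
  35–39: 5 × 0.008 × 0.922 = 0.03688
  40–44: 5 × 0.000 × 0.920 = 0.00000
  45–49: 5 × 0.000 × 0.911 = 0.00000
Sum = 2.64307
NRR = 0.49261 × 2.64307 = 1.30200
An NRR exceeding 1 indicates intrinsic growth under these rates.

1.302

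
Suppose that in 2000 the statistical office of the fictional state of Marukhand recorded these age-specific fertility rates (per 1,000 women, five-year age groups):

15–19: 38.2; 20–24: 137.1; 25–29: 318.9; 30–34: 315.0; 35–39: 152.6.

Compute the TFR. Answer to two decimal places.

Sum of ASFRs = 38.2 + 137.1 + 318.9 + 315.0 + 152.6 = 961.8
TFR = 5 × 961.8 / 1000 = 4.809

4.81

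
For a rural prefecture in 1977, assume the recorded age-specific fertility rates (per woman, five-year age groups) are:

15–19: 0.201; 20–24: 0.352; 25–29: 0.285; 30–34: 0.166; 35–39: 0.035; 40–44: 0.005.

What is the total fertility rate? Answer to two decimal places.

5.22

Sum of ASFRs = 0.201 + 0.352 + 0.285 + 0.166 + 0.035 + 0.005 = 1.044
TFR = 5 × 1.044 = 5.22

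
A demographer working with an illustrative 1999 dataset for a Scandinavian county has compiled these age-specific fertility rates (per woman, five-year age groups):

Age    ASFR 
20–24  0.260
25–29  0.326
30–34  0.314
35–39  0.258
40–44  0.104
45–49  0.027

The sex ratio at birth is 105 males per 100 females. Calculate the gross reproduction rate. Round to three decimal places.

Proportion female at birth = 100 / (100 + 105) = 0.48780.
Sum of ASFRs = 0.260 + 0.326 + 0.314 + 0.258 + 0.104 + 0.027 = 1.289
TFR = 5 × 1.289 = 6.445
GRR = 0.48780 × 6.445 = 3.14387

3.144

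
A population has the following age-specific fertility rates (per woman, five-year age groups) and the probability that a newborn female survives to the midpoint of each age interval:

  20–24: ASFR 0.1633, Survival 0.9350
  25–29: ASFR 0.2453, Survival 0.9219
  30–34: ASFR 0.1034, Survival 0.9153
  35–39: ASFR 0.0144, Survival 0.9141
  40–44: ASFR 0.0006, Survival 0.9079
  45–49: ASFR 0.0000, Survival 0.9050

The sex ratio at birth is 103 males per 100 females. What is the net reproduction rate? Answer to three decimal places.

1.200

Proportion female at birth = 100 / (100 + 103) = 0.49261.
Each age group contributes 5 × ASFR × survival:
  20–24: 5 × 0.1633 × 0.9350 = 0.76343
  25–29: 5 × 0.2453 × 0.9219 = 1.13071
  30–34: 5 × 0.1034 × 0.9153 = 0.47321
  35–39: 5 × 0.0144 × 0.9141 = 0.06582
  40–44: 5 × 0.0006 × 0.9079 = 0.00272
  45–49: 5 × 0.0000 × 0.9050 = 0.00000
Sum = 2.43589
NRR = 0.49261 × 2.43589 = 1.19994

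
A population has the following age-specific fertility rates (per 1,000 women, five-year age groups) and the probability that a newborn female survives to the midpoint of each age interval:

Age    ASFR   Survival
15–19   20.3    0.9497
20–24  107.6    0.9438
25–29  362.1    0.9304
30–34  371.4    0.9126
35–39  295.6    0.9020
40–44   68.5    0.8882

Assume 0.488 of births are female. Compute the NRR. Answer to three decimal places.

2.743

Proportion female at birth = 0.488.
Each age group contributes 5 × ASFR × survival:
  15–19: 5 × 20.3/1000 × 0.9497 = 0.09639
  20–24: 5 × 107.6/1000 × 0.9438 = 0.50776
  25–29: 5 × 362.1/1000 × 0.9304 = 1.68449
  30–34: 5 × 371.4/1000 × 0.9126 = 1.69470
  35–39: 5 × 295.6/1000 × 0.9020 = 1.33316
  40–44: 5 × 68.5/1000 × 0.8882 = 0.30421
Sum = 5.62071
NRR = 0.488 × 5.62071 = 2.74291
With NRR above 1 the population is above replacement fertility.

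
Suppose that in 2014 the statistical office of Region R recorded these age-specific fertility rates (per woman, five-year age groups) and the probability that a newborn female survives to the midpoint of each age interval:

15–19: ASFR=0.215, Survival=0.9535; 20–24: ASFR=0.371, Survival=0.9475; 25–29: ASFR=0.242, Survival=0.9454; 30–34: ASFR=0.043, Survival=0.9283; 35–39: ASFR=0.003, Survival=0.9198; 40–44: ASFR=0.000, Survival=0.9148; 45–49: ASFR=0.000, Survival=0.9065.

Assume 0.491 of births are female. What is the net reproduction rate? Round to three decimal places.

2.033

Proportion female at birth = 0.491.
Survival-weighted fertility by age (5·fₓ·Sₓ):
  15–19: 5 × 0.215 × 0.9535 = 1.02501
  20–24: 5 × 0.371 × 0.9475 = 1.75761
  25–29: 5 × 0.242 × 0.9454 = 1.14393
  30–34: 5 × 0.043 × 0.9283 = 0.19958
  35–39: 5 × 0.003 × 0.9198 = 0.01380
  40–44: 5 × 0.000 × 0.9148 = 0.00000
  45–49: 5 × 0.000 × 0.9065 = 0.00000
Sum = 4.13993
NRR = 0.491 × 4.13993 = 2.03271
With NRR above 1 the population is above replacement fertility.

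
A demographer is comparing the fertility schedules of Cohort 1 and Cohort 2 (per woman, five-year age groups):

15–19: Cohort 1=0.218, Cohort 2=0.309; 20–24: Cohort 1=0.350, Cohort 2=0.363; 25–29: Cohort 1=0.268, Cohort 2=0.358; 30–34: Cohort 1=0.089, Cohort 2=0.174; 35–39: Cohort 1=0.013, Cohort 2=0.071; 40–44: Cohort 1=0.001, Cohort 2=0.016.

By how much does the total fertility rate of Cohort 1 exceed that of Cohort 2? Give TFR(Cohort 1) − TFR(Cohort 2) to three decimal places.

Cohort 1:
  Sum of ASFRs = 0.218 + 0.350 + 0.268 + 0.089 + 0.013 + 0.001 = 0.939
  TFR = 5 × 0.939 = 4.695
Cohort 2:
  Sum of ASFRs = 0.309 + 0.363 + 0.358 + 0.174 + 0.071 + 0.016 = 1.291
  TFR = 5 × 1.291 = 6.455
Difference = 4.695 − 6.455 = -1.76

-1.760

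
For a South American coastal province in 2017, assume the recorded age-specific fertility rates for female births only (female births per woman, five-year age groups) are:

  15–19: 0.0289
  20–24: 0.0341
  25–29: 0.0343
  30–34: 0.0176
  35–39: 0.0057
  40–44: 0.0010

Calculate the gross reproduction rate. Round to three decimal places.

Sum of female ASFRs = 0.0289 + 0.0341 + 0.0343 + 0.0176 + 0.0057 + 0.0010 = 0.1216
GRR = 5 × 0.1216 = 0.608

0.608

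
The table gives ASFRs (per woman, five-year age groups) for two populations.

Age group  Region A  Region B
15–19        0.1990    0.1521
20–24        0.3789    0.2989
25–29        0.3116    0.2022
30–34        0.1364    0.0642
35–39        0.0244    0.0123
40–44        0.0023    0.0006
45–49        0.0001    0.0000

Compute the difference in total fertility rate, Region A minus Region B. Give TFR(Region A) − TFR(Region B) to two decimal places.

1.61

Region A:
  Sum of ASFRs = 0.1990 + 0.3789 + 0.3116 + 0.1364 + 0.0244 + 0.0023 + 0.0001 = 1.0527
  TFR = 5 × 1.0527 = 5.2635
Region B:
  Sum of ASFRs = 0.1521 + 0.2989 + 0.2022 + 0.0642 + 0.0123 + 0.0006 + 0.0000 = 0.7303
  TFR = 5 × 0.7303 = 3.6515
Difference = 5.2635 − 3.6515 = 1.612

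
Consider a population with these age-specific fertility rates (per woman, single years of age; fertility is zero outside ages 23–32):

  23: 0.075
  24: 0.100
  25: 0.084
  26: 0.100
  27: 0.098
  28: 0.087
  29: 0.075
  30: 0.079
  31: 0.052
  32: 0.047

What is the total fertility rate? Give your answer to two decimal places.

Sum of ASFRs = 0.075 + 0.100 + 0.084 + 0.100 + 0.098 + 0.087 + 0.075 + 0.079 + 0.052 + 0.047 = 0.797
TFR = 0.797

0.80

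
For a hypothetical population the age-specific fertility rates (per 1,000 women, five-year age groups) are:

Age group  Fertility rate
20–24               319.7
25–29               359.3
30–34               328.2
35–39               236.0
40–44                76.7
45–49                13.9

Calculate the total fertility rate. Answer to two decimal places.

Sum of ASFRs = 319.7 + 359.3 + 328.2 + 236.0 + 76.7 + 13.9 = 1333.8
TFR = 5 × 1333.8 / 1000 = 6.669

6.67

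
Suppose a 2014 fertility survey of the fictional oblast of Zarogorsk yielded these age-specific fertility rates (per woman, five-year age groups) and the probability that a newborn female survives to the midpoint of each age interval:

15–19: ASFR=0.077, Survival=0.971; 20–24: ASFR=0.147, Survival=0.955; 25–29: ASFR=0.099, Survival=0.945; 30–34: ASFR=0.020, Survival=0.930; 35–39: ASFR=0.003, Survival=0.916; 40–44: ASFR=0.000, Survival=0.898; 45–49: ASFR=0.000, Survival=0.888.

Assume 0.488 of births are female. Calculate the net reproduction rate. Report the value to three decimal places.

Proportion female at birth = 0.488.
Each age group contributes 5 × ASFR × survival:
  15–19: 5 × 0.077 × 0.971 = 0.37384
  20–24: 5 × 0.147 × 0.955 = 0.70193
  25–29: 5 × 0.099 × 0.945 = 0.46778
  30–34: 5 × 0.020 × 0.930 = 0.09300
  35–39: 5 × 0.003 × 0.916 = 0.01374
  40–44: 5 × 0.000 × 0.898 = 0.00000
  45–49: 5 × 0.000 × 0.888 = 0.00000
Sum = 1.65029
NRR = 0.488 × 1.65029 = 0.80534

0.805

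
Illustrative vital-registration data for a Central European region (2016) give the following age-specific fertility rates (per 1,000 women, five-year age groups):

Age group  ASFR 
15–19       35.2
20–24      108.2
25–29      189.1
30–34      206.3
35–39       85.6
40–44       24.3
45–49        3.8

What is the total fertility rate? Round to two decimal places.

Sum of ASFRs = 35.2 + 108.2 + 189.1 + 206.3 + 85.6 + 24.3 + 3.8 = 652.5
TFR = 5 × 652.5 / 1000 = 3.2625

3.26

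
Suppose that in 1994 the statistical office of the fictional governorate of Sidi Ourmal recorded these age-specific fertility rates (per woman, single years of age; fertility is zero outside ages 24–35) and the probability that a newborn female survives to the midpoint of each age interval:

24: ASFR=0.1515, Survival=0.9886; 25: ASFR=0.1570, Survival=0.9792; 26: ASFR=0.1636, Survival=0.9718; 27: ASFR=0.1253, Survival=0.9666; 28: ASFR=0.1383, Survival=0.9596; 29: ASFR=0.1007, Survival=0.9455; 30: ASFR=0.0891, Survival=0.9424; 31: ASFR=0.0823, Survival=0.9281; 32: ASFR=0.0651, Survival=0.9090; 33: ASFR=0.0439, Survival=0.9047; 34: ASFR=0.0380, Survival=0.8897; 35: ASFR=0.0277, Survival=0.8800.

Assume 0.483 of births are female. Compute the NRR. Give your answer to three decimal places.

Proportion female at birth = 0.483.
Survival-weighted fertility by age (1·fₓ·Sₓ):
  24: 1 × 0.1515 × 0.9886 = 0.14977
  25: 1 × 0.1570 × 0.9792 = 0.15373
  26: 1 × 0.1636 × 0.9718 = 0.15899
  27: 1 × 0.1253 × 0.9666 = 0.12111
  28: 1 × 0.1383 × 0.9596 = 0.13271
  29: 1 × 0.1007 × 0.9455 = 0.09521
  30: 1 × 0.0891 × 0.9424 = 0.08397
  31: 1 × 0.0823 × 0.9281 = 0.07638
  32: 1 × 0.0651 × 0.9090 = 0.05918
  33: 1 × 0.0439 × 0.9047 = 0.03972
  34: 1 × 0.0380 × 0.8897 = 0.03381
  35: 1 × 0.0277 × 0.8800 = 0.02438
Sum = 1.12896
NRR = 0.483 × 1.12896 = 0.54529

0.545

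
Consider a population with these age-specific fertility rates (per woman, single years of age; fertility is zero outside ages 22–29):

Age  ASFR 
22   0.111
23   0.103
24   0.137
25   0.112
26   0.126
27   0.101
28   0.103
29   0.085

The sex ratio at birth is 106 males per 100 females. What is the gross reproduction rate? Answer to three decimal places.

0.426

Proportion female at birth = 100 / (100 + 106) = 0.48544.
Sum of ASFRs = 0.111 + 0.103 + 0.137 + 0.112 + 0.126 + 0.101 + 0.103 + 0.085 = 0.878
TFR = 0.878
GRR = 0.48544 × 0.878 = 0.42622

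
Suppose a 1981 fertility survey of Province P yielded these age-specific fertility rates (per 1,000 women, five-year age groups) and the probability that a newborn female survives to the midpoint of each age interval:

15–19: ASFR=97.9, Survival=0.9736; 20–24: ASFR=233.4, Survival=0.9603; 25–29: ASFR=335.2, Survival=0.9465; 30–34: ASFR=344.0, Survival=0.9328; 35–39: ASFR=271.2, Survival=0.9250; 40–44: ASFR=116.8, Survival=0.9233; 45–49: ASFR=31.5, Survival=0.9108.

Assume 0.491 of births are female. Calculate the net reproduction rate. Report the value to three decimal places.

Proportion female at birth = 0.491.
Per-age-group product (5 × ASFR × survival probability):
  15–19: 5 × 97.9/1000 × 0.9736 = 0.47658
  20–24: 5 × 233.4/1000 × 0.9603 = 1.12067
  25–29: 5 × 335.2/1000 × 0.9465 = 1.58633
  30–34: 5 × 344.0/1000 × 0.9328 = 1.60442
  35–39: 5 × 271.2/1000 × 0.9250 = 1.25430
  40–44: 5 × 116.8/1000 × 0.9233 = 0.53921
  45–49: 5 × 31.5/1000 × 0.9108 = 0.14345
Sum = 6.72496
NRR = 0.491 × 6.72496 = 3.30196

3.302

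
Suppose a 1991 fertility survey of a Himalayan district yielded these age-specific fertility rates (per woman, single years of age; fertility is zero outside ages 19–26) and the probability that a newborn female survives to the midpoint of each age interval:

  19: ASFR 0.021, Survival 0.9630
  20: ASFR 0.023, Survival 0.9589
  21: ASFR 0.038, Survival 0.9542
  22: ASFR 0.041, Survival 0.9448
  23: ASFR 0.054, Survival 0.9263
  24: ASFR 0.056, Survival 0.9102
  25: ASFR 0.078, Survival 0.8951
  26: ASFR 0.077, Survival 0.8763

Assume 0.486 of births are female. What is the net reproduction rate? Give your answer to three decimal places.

0.173

Proportion female at birth = 0.486.
Survival-weighted fertility by age (1·fₓ·Sₓ):
  19: 1 × 0.021 × 0.9630 = 0.02022
  20: 1 × 0.023 × 0.9589 = 0.02205
  21: 1 × 0.038 × 0.9542 = 0.03626
  22: 1 × 0.041 × 0.9448 = 0.03874
  23: 1 × 0.054 × 0.9263 = 0.05002
  24: 1 × 0.056 × 0.9102 = 0.05097
  25: 1 × 0.078 × 0.8951 = 0.06982
  26: 1 × 0.077 × 0.8763 = 0.06748
Sum = 0.35556
NRR = 0.486 × 0.35556 = 0.17280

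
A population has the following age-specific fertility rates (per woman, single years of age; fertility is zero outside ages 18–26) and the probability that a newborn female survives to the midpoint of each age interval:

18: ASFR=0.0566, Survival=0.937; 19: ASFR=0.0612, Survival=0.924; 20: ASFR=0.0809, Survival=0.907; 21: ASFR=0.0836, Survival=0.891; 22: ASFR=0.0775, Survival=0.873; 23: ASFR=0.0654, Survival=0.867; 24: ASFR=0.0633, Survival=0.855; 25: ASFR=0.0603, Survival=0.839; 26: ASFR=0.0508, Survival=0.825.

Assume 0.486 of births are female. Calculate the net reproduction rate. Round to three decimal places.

Proportion female at birth = 0.486.
Survival-weighted fertility by age (1·fₓ·Sₓ):
  18: 1 × 0.0566 × 0.937 = 0.05303
  19: 1 × 0.0612 × 0.924 = 0.05655
  20: 1 × 0.0809 × 0.907 = 0.07338
  21: 1 × 0.0836 × 0.891 = 0.07449
  22: 1 × 0.0775 × 0.873 = 0.06766
  23: 1 × 0.0654 × 0.867 = 0.05670
  24: 1 × 0.0633 × 0.855 = 0.05412
  25: 1 × 0.0603 × 0.839 = 0.05059
  26: 1 × 0.0508 × 0.825 = 0.04191
Sum = 0.52843
NRR = 0.486 × 0.52843 = 0.25682

0.257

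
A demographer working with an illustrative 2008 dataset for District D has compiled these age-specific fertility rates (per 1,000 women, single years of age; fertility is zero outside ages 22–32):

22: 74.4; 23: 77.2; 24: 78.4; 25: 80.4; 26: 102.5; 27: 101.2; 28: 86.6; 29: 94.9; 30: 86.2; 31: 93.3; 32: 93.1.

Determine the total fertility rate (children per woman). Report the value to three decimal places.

0.968

Sum of ASFRs = 74.4 + 77.2 + 78.4 + 80.4 + 102.5 + 101.2 + 86.6 + 94.9 + 86.2 + 93.3 + 93.1 = 968.2
TFR = 968.2 / 1000 = 0.9682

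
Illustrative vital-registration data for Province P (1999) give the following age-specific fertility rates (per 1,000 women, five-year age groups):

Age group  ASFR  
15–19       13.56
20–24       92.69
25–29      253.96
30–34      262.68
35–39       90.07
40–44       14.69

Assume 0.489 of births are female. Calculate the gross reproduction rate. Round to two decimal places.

1.78

Proportion female at birth = 0.489.
Sum of ASFRs = 13.56 + 92.69 + 253.96 + 262.68 + 90.07 + 14.69 = 727.65
TFR = 5 × 727.65 / 1000 = 3.63825
GRR = 0.489 × 3.63825 = 1.77910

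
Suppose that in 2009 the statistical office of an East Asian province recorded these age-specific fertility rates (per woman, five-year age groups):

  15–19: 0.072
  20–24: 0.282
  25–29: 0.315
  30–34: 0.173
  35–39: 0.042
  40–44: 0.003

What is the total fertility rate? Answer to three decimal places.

Sum of ASFRs = 0.072 + 0.282 + 0.315 + 0.173 + 0.042 + 0.003 = 0.887
TFR = 5 × 0.887 = 4.435

4.435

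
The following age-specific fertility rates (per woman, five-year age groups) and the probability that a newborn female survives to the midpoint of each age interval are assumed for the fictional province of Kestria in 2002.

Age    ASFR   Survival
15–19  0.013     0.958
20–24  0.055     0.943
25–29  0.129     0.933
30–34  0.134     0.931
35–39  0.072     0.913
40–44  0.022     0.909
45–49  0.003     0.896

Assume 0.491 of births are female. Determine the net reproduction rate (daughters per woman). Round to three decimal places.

0.977

Proportion female at birth = 0.491.
Survival-weighted fertility by age (5·fₓ·Sₓ):
  15–19: 5 × 0.013 × 0.958 = 0.06227
  20–24: 5 × 0.055 × 0.943 = 0.25933
  25–29: 5 × 0.129 × 0.933 = 0.60179
  30–34: 5 × 0.134 × 0.931 = 0.62377
  35–39: 5 × 0.072 × 0.913 = 0.32868
  40–44: 5 × 0.022 × 0.909 = 0.09999
  45–49: 5 × 0.003 × 0.896 = 0.01344
Sum = 1.98927
NRR = 0.491 × 1.98927 = 0.97673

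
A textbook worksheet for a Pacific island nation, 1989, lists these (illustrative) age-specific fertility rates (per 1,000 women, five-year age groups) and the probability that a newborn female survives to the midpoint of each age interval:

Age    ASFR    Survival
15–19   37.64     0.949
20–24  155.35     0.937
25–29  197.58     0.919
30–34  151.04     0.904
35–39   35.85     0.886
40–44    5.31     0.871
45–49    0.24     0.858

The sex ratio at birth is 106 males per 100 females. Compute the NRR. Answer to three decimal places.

1.301

Proportion female at birth = 100 / (100 + 106) = 0.48544.
Per-age-group product (5 × ASFR × survival probability):
  15–19: 5 × 37.64/1000 × 0.949 = 0.17860
  20–24: 5 × 155.35/1000 × 0.937 = 0.72781
  25–29: 5 × 197.58/1000 × 0.919 = 0.90788
  30–34: 5 × 151.04/1000 × 0.904 = 0.68270
  35–39: 5 × 35.85/1000 × 0.886 = 0.15882
  40–44: 5 × 5.31/1000 × 0.871 = 0.02313
  45–49: 5 × 0.24/1000 × 0.858 = 0.00103
Sum = 2.67997
NRR = 0.48544 × 2.67997 = 1.30096
NRR > 1, so each generation more than replaces itself.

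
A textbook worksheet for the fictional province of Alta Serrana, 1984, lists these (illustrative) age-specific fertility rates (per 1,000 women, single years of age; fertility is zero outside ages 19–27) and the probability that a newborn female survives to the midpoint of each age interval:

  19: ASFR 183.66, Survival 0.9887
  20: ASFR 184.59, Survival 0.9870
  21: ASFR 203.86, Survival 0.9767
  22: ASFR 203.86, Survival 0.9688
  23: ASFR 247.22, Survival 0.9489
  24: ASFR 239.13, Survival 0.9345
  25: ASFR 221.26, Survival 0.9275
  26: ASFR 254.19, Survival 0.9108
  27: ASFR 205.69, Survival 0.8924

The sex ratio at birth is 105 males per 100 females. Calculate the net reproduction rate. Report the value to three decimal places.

Proportion female at birth = 100 / (100 + 105) = 0.48780.
Each age group contributes 1 × ASFR × survival:
  19: 1 × 183.66/1000 × 0.9887 = 0.18158
  20: 1 × 184.59/1000 × 0.9870 = 0.18219
  21: 1 × 203.86/1000 × 0.9767 = 0.19911
  22: 1 × 203.86/1000 × 0.9688 = 0.19750
  23: 1 × 247.22/1000 × 0.9489 = 0.23459
  24: 1 × 239.13/1000 × 0.9345 = 0.22347
  25: 1 × 221.26/1000 × 0.9275 = 0.20522
  26: 1 × 254.19/1000 × 0.9108 = 0.23152
  27: 1 × 205.69/1000 × 0.8924 = 0.18356
Sum = 1.83874
NRR = 0.48780 × 1.83874 = 0.89694

0.897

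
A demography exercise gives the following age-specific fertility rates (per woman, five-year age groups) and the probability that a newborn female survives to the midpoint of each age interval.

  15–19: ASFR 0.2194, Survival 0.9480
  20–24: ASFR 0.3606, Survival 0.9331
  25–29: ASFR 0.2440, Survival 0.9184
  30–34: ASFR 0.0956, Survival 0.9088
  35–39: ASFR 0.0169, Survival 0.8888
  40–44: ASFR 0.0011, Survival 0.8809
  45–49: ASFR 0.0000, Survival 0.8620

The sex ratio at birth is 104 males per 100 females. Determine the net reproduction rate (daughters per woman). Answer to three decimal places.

2.136

Proportion female at birth = 100 / (100 + 104) = 0.49020.
Per-age-group product (5 × ASFR × survival probability):
  15–19: 5 × 0.2194 × 0.9480 = 1.03996
  20–24: 5 × 0.3606 × 0.9331 = 1.68238
  25–29: 5 × 0.2440 × 0.9184 = 1.12045
  30–34: 5 × 0.0956 × 0.9088 = 0.43441
  35–39: 5 × 0.0169 × 0.8888 = 0.07510
  40–44: 5 × 0.0011 × 0.8809 = 0.00484
  45–49: 5 × 0.0000 × 0.8620 = 0.00000
Sum = 4.35714
NRR = 0.49020 × 4.35714 = 2.13587
With NRR above 1 the population is above replacement fertility.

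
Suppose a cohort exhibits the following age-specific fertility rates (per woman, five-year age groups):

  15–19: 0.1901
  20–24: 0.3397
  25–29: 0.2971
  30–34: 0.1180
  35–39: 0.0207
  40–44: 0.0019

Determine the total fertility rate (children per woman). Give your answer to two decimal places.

4.84

Sum of ASFRs = 0.1901 + 0.3397 + 0.2971 + 0.1180 + 0.0207 + 0.0019 = 0.9675
TFR = 5 × 0.9675 = 4.8375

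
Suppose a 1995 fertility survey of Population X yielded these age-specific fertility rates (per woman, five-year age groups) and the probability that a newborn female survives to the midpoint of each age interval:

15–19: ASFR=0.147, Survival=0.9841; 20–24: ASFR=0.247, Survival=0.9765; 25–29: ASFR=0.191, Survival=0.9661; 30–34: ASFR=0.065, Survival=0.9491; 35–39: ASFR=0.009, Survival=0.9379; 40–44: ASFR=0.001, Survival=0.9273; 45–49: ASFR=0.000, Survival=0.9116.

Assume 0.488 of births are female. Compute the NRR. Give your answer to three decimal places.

Proportion female at birth = 0.488.
Each age group contributes 5 × ASFR × survival:
  15–19: 5 × 0.147 × 0.9841 = 0.72331
  20–24: 5 × 0.247 × 0.9765 = 1.20598
  25–29: 5 × 0.191 × 0.9661 = 0.92263
  30–34: 5 × 0.065 × 0.9491 = 0.30846
  35–39: 5 × 0.009 × 0.9379 = 0.04221
  40–44: 5 × 0.001 × 0.9273 = 0.00464
  45–49: 5 × 0.000 × 0.9116 = 0.00000
Sum = 3.20723
NRR = 0.488 × 3.20723 = 1.56513
NRR > 1, so each generation more than replaces itself.

1.565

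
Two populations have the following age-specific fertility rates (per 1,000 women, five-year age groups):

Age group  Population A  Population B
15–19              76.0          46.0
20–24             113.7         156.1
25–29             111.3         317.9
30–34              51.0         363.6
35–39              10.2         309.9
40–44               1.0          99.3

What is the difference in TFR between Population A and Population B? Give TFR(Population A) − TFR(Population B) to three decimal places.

-4.648

Population A:
  Sum of ASFRs = 76.0 + 113.7 + 111.3 + 51.0 + 10.2 + 1.0 = 363.2
  TFR = 5 × 363.2 / 1000 = 1.816
Population B:
  Sum of ASFRs = 46.0 + 156.1 + 317.9 + 363.6 + 309.9 + 99.3 = 1292.8
  TFR = 5 × 1292.8 / 1000 = 6.464
Difference = 1.816 − 6.464 = -4.648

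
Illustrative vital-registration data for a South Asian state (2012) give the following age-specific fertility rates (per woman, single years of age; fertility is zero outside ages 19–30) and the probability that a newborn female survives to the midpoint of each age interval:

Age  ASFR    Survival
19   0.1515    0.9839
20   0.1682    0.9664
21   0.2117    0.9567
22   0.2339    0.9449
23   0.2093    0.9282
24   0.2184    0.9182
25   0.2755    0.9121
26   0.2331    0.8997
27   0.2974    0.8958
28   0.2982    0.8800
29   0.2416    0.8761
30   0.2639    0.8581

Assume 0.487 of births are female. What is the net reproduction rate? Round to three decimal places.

Proportion female at birth = 0.487.
Per-age-group product (1 × ASFR × survival probability):
  19: 1 × 0.1515 × 0.9839 = 0.14906
  20: 1 × 0.1682 × 0.9664 = 0.16255
  21: 1 × 0.2117 × 0.9567 = 0.20253
  22: 1 × 0.2339 × 0.9449 = 0.22101
  23: 1 × 0.2093 × 0.9282 = 0.19427
  24: 1 × 0.2184 × 0.9182 = 0.20053
  25: 1 × 0.2755 × 0.9121 = 0.25128
  26: 1 × 0.2331 × 0.8997 = 0.20972
  27: 1 × 0.2974 × 0.8958 = 0.26641
  28: 1 × 0.2982 × 0.8800 = 0.26242
  29: 1 × 0.2416 × 0.8761 = 0.21167
  30: 1 × 0.2639 × 0.8581 = 0.22645
Sum = 2.55790
NRR = 0.487 × 2.55790 = 1.24570

1.246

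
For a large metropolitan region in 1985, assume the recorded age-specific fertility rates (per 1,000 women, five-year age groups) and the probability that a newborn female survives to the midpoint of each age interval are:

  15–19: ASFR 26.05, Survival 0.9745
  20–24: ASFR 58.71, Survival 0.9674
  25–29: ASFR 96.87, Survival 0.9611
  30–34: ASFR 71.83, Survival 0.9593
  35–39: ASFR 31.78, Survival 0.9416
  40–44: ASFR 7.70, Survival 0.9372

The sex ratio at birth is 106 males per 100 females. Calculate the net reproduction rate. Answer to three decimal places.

Proportion female at birth = 100 / (100 + 106) = 0.48544.
Per-age-group product (5 × ASFR × survival probability):
  15–19: 5 × 26.05/1000 × 0.9745 = 0.12693
  20–24: 5 × 58.71/1000 × 0.9674 = 0.28398
  25–29: 5 × 96.87/1000 × 0.9611 = 0.46551
  30–34: 5 × 71.83/1000 × 0.9593 = 0.34453
  35–39: 5 × 31.78/1000 × 0.9416 = 0.14962
  40–44: 5 × 7.70/1000 × 0.9372 = 0.03608
Sum = 1.40665
NRR = 0.48544 × 1.40665 = 0.68284

0.683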